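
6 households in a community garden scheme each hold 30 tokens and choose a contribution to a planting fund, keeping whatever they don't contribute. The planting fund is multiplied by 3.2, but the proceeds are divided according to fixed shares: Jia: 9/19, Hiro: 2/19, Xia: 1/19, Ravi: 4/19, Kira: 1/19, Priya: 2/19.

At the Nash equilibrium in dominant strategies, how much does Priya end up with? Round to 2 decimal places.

For player j, contributing a unit is worthwhile iff 3.2 × (j's share) ≥ 1, i.e. iff j's share is at least 0.3125.
The only share above 0.3125 is Jia's 9/19, contributing 30; the remaining 5 contribute 0. Total contributed: 30.
Priya keeps 30 and receives 3.2 × 30 × 2/19 = 10.11 from the planting fund, for a payoff of 40.11.

40.11 tokens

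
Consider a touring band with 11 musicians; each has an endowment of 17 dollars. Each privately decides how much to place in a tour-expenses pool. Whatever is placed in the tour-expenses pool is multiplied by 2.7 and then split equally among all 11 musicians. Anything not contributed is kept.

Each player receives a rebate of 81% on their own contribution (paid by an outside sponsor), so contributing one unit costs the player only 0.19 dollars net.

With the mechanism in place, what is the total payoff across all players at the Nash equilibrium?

Under the mechanism each unit contributed yields (2.7/11) / 0.19 = 1.2919 back to its contributor per unit of net cost, which exceeds 1, making full contribution the dominant choice for everyone.
So the Nash equilibrium is full contribution by all 11; the group earns 11 × (17 × 0.81 + 2.7 × 17) = 656.37.

656.37 dollars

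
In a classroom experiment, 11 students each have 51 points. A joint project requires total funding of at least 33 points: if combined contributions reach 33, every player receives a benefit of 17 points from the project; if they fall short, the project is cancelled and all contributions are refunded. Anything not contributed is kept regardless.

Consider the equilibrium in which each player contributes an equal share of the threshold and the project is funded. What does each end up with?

65 points

Equal share of the threshold: 33/11 = 3.
At this profile no one gains by cutting their contribution: any cut drops the total below 33, the project is cancelled, contributions are refunded, and the deviator ends with 51, which is less than 51 − 3 + 17 = 65. Contributing more than 3 just wastes the excess. So contributing exactly 3 is a best response.
Each player's payoff: 51 − 3 + 17 = 65.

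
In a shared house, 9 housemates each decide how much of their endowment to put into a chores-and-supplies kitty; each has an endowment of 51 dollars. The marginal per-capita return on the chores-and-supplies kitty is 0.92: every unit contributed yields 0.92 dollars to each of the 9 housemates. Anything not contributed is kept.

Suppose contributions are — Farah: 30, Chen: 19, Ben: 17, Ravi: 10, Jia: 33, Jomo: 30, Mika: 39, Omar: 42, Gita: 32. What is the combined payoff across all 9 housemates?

2293.56 dollars

Total contributed: 30 + 19 + 17 + 10 + 33 + 30 + 39 + 42 + 32 = 252; total kept: 9 × 51 − 252 = 207.
The chores-and-supplies kitty pays out 0.92 × 9 × 252 = 2086.56 in aggregate.
Group total = 207 + 2086.56 = 2293.56.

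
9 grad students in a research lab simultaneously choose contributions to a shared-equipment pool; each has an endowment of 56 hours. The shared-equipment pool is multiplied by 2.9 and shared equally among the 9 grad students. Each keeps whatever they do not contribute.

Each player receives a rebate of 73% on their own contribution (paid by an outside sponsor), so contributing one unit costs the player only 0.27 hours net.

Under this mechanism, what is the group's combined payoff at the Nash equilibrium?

With the mechanism, a contributed unit returns (2.9/9) / 0.27 = 1.1934 per unit of net cost to the contributor — now above 1 — so contributing fully is weakly dominant for every player.
At the Nash equilibrium everyone contributes 56. Group total payoff = 9 × (56 × 0.73 + 2.9 × 56) = 1829.52.

1829.52 hours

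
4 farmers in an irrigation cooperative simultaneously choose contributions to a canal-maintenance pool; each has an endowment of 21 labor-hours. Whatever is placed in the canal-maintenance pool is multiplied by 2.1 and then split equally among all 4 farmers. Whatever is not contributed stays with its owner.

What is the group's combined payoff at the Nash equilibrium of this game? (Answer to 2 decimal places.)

Each contributed unit returns 2.1/4 = 0.5250 to its contributor — below 1 — so contributing 0 is dominant for every player. At the Nash equilibrium everyone keeps their 21, and the group total is 4 × 21 = 84.

84.00 labor-hours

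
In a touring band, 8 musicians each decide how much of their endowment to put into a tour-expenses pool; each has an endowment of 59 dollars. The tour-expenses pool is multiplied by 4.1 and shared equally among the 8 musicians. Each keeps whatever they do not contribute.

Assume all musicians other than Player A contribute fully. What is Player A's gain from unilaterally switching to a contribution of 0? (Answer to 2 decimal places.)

Switching from a contribution of 59 to 0 lets Player A keep an extra 59 dollars, but lowers the tour-expenses pool by 59, which costs Player A their own share of that drop: 4.1/8 × 59 = 30.24.
Net gain = 59 − 30.24 = 28.76. The private return per contributed unit (0.5125) is below 1, so free-riding is indeed the best response regardless of what the others do.

28.76 dollars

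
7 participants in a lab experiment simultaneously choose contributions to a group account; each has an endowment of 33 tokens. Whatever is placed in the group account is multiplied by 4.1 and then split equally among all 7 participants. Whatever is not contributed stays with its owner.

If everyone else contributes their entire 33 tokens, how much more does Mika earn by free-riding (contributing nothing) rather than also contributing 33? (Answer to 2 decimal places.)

13.67 tokens

Switching from a contribution of 33 to 0 lets Mika keep an extra 33 tokens, but lowers the group account by 33, which costs Mika their own share of that drop: 4.1/7 × 33 = 19.33.
Net gain = 33 − 19.33 = 13.67. The private return per contributed unit (0.5857) is below 1, so free-riding is indeed the best response regardless of what the others do.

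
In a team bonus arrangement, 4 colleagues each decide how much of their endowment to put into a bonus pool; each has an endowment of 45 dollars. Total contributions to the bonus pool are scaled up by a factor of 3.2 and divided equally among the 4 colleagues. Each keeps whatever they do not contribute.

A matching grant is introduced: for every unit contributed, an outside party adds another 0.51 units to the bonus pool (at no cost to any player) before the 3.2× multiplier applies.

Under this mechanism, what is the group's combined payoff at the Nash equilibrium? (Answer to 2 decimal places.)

With the mechanism, a contributed unit returns 3.2 × 1.51 / 4 = 1.2080 per unit of net cost to the contributor — now above 1 — so contributing fully is weakly dominant for every player.
So the Nash equilibrium is full contribution by all 4; the group earns 3.2 × 1.51 × 180 = 869.76.

869.76 dollars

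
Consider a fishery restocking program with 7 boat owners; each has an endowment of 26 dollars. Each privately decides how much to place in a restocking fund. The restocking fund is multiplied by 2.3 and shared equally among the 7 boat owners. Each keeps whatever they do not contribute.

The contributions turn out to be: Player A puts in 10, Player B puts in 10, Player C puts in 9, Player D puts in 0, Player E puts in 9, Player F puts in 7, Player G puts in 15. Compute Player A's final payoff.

Total contributed: 10 + 10 + 9 + 0 + 9 + 7 + 15 = 60.
Each receives 2.3 × 60 / 7 = 19.71 from the restocking fund.
Player A keeps 26 − 10 = 16, so Player A's payoff is 16 + 19.71 = 35.71.

35.71 dollars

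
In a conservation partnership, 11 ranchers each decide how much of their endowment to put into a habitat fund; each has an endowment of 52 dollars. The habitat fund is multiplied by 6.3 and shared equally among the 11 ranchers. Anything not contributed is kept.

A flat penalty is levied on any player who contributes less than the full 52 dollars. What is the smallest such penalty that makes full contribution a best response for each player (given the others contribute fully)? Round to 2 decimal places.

Given the others contribute fully, the best deviation is to contribute 0 (any partial contribution still incurs the fine and gives up units whose private return 0.5727 is below 1).
Deviating from 52 to 0 saves 52 dollars but forfeits the deviator's share of the drop in the habitat fund: 6.3/11 × 52 = 29.78.
So the deviation gain is 52 − 29.78 = 22.22, and the fine must be at least 22.22 dollars to wipe it out.

22.22 dollars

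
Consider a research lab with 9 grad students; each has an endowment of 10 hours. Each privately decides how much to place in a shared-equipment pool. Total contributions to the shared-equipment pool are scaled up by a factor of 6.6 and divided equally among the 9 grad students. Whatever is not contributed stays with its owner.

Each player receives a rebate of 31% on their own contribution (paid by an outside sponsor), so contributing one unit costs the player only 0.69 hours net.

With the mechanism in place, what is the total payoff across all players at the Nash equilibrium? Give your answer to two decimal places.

With the mechanism, a contributed unit returns (6.6/9) / 0.69 = 1.0628 per unit of net cost to the contributor — now above 1 — so contributing fully is weakly dominant for every player.
At the Nash equilibrium everyone contributes 10. Group total payoff = 9 × (10 × 0.31 + 6.6 × 10) = 621.90.

621.90 hours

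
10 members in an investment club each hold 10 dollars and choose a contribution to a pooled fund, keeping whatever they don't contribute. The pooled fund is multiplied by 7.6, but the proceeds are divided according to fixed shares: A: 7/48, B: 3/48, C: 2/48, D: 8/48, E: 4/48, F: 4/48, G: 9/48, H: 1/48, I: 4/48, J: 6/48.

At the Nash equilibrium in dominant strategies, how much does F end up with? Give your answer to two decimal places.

29.00 dollars

Each unit j contributes comes back to j as 7.6 × (j's share), so j prefers to contribute only if that share exceeds 1/7.6 = 0.1316; otherwise keeping the unit dominates.
The shares above 0.1316 belong to A, D and G, contributing 10 each; the remaining 7 contribute 0. Total contributed: 30.
F keeps 10 and receives 7.6 × 30 × 4/48 = 19.00 from the pooled fund, for a payoff of 29.00.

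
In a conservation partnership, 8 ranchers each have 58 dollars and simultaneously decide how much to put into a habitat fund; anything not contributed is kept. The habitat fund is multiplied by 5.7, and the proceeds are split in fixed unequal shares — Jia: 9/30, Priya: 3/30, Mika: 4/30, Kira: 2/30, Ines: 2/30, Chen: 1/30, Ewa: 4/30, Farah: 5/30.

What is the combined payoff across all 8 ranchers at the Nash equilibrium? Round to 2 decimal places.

A player with share s gets back 5.7·s per unit contributed, so full contribution is dominant for anyone with s > 1/5.7 = 0.1754 and zero contribution is dominant for anyone below.
Only Jia (9/30) clears that bar, contributing 58; the remaining 7 contribute 0. Total contributed: 58.
The habitat fund pays out 5.7 × 58 = 330.60 in total (split across the unequal shares, but the aggregate is all that matters for the group sum).
The 7 free-riders keep 58 each, adding 406. Group total = 406 + 330.60 = 736.60.

736.60 dollars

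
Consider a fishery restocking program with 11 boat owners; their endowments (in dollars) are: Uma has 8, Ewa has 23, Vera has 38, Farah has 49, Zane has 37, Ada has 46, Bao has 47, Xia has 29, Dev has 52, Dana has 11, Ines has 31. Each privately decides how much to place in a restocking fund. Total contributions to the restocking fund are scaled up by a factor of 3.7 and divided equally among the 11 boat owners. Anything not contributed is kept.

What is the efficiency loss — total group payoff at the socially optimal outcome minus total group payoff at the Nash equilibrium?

1001.70 dollars

The private return per contributed unit is 3.7/11 = 0.3364 < 1 for every player regardless of endowment, so the Nash equilibrium is zero contribution and the group total is Σ E_j = 8 + 23 + 38 + 49 + 37 + 46 + 47 + 29 + 52 + 11 + 31 = 371.
Each contributed unit returns 3.700 to the group, so the social optimum is full contribution by everyone: group total = 3.700 × 371 = 1372.70.
Efficiency loss = (3.700 − 1) × 371 = 1001.70.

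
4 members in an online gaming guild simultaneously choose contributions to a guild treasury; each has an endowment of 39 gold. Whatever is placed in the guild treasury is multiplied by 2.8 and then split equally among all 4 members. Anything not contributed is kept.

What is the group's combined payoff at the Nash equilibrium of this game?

156.00 gold

Each contributed unit returns 2.8/4 = 0.7000 to its contributor — below 1 — so contributing 0 is dominant for every player. At the Nash equilibrium everyone keeps their 39, and the group total is 4 × 39 = 156.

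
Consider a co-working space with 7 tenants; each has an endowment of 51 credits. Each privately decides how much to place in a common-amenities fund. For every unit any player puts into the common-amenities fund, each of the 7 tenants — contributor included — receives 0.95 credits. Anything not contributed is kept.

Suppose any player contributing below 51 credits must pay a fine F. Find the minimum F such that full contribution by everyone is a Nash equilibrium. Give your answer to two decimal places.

Given the others contribute fully, the best deviation is to contribute 0 (any partial contribution still incurs the fine and gives up units whose private return 0.95 is below 1).
Deviating from 51 to 0 saves 51 credits but forfeits the deviator's share of the drop in the common-amenities fund: 0.95 × 51 = 48.45.
So the deviation gain is 51 − 48.45 = 2.55, and the fine must be at least 2.55 credits to wipe it out.

2.55 credits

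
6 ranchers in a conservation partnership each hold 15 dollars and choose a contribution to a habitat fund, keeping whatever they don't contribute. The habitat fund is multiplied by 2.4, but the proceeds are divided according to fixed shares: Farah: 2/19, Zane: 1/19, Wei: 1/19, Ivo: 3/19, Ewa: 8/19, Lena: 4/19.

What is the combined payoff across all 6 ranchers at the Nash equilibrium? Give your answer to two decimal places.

111.00 dollars

Each unit j contributes comes back to j as 2.4 × (j's share), so j prefers to contribute only if that share exceeds 1/2.4 = 0.4167; otherwise keeping the unit dominates.
Only Ewa (8/19) clears that bar, contributing 15; the remaining 5 contribute 0. Total contributed: 15.
The habitat fund pays out 2.4 × 15 = 36.00 in total (split across the unequal shares, but the aggregate is all that matters for the group sum).
The 5 free-riders keep 15 each, adding 75. Group total = 75 + 36.00 = 111.00.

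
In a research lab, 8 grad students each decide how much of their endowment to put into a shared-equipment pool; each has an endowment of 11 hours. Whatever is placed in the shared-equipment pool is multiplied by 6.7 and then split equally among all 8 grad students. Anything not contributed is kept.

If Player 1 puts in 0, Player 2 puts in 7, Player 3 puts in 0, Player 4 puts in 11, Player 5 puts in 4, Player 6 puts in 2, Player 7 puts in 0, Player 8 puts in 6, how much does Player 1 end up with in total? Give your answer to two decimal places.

Total contributed: 0 + 7 + 0 + 11 + 4 + 2 + 0 + 6 = 30.
Each receives 6.7 × 30 / 8 = 25.13 from the shared-equipment pool.
Player 1 keeps 11 − 0 = 11, so Player 1's payoff is 11 + 25.13 = 36.13.

36.13 hours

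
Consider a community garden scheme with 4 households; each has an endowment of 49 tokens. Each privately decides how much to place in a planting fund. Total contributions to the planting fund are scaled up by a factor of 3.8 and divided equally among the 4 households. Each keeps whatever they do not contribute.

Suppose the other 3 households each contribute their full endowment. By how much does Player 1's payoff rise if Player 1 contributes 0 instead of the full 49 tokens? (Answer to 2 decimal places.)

2.45 tokens

Switching from a contribution of 49 to 0 lets Player 1 keep an extra 49 tokens, but lowers the planting fund by 49, which costs Player 1 their own share of that drop: 3.8/4 × 49 = 46.55.
Net gain = 49 − 46.55 = 2.45. The private return per contributed unit (0.9500) is below 1, so free-riding is indeed the best response regardless of what the others do.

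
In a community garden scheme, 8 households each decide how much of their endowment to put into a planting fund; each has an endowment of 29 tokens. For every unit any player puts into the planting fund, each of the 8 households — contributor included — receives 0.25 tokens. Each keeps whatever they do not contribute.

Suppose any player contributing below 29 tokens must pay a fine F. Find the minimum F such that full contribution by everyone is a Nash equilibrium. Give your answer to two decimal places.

21.75 tokens

Given the others contribute fully, the best deviation is to contribute 0 (any partial contribution still incurs the fine and gives up units whose private return 0.25 is below 1).
Deviating from 29 to 0 saves 29 tokens but forfeits the deviator's share of the drop in the planting fund: 0.25 × 29 = 7.25.
So the deviation gain is 29 − 7.25 = 21.75, and the fine must be at least 21.75 tokens to wipe it out.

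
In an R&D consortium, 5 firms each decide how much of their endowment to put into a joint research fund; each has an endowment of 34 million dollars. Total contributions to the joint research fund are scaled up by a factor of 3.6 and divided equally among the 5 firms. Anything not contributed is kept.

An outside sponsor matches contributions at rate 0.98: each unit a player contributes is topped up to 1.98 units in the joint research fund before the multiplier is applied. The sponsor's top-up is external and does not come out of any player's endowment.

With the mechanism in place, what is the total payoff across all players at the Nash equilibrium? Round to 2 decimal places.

The effective private return per unit is now 3.6 × 1.98 / 5 = 1.4256 > 1, so every player's dominant strategy flips to full contribution.
So the Nash equilibrium is full contribution by all 5; the group earns 3.6 × 1.98 × 170 = 1211.76.

1211.76 million dollars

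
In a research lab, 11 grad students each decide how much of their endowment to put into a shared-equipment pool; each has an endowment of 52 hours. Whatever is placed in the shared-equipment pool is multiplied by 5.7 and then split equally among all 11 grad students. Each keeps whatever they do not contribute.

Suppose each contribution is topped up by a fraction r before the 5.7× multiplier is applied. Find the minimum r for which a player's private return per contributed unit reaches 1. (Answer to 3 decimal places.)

0.930

With matching at rate r, one contributed unit becomes (1 + r) in the shared-equipment pool and returns 5.7 × (1 + r) / 11 to the contributor.
Setting this equal to 1: 1 + r = 11/5.7 = 1.9298.
So the minimum matching rate is r = 1.9298 − 1 = 0.930.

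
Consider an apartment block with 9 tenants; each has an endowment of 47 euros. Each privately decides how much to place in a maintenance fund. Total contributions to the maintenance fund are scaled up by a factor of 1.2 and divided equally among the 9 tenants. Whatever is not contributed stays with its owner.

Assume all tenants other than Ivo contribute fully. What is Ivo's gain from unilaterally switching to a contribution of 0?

Switching from a contribution of 47 to 0 lets Ivo keep an extra 47 euros, but lowers the maintenance fund by 47, which costs Ivo their own share of that drop: 1.2/9 × 47 = 6.27.
Net gain = 47 − 6.27 = 40.73. The private return per contributed unit (0.1333) is below 1, so free-riding is indeed the best response regardless of what the others do.

40.73 euros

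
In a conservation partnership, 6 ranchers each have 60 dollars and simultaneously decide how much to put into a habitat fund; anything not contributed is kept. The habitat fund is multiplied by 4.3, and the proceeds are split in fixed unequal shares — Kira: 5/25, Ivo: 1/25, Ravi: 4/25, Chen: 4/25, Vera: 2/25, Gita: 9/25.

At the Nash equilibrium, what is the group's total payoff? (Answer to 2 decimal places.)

558.00 dollars

Each unit j contributes comes back to j as 4.3 × (j's share), so j prefers to contribute only if that share exceeds 1/4.3 = 0.2326; otherwise keeping the unit dominates.
Gita alone (share 9/25) is above the threshold, contributing 60; the remaining 5 contribute 0. Total contributed: 60.
The habitat fund pays out 4.3 × 60 = 258.00 in total (split across the unequal shares, but the aggregate is all that matters for the group sum).
The 5 free-riders keep 60 each, adding 300. Group total = 300 + 258.00 = 558.00.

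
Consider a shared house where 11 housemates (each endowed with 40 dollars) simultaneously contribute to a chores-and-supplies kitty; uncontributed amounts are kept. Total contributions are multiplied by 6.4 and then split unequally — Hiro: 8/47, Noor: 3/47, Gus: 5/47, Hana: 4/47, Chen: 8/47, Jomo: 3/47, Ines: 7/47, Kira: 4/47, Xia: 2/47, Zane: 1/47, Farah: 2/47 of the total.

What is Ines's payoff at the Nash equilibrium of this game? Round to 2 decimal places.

For player j, contributing a unit is worthwhile iff 6.4 × (j's share) ≥ 1, i.e. iff j's share is at least 0.1563.
Hiro and Chen are above the threshold, contributing 40 each; the remaining 9 contribute 0. Total contributed: 80.
Ines keeps 40 and receives 6.4 × 80 × 7/47 = 76.26 from the chores-and-supplies kitty, for a payoff of 116.26.

116.26 dollars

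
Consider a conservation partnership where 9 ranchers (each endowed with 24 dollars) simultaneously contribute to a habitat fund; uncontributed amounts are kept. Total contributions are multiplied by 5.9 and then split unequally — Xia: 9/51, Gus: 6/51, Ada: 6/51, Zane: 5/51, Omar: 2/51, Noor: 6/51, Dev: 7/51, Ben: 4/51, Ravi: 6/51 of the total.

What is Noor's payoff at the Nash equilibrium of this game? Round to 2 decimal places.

A player with share s gets back 5.9·s per unit contributed, so full contribution is dominant for anyone with s > 1/5.9 = 0.1695 and zero contribution is dominant for anyone below.
Xia alone (share 9/51) is above the threshold, contributing 24; the remaining 8 contribute 0. Total contributed: 24.
Noor keeps 24 and receives 5.9 × 24 × 6/51 = 16.66 from the habitat fund, for a payoff of 40.66.

40.66 dollars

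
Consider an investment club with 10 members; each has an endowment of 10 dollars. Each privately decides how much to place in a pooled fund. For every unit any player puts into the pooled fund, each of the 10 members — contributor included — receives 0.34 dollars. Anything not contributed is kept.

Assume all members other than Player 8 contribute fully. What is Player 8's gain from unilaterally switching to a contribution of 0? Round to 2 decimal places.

Switching from a contribution of 10 to 0 lets Player 8 keep an extra 10 dollars, but lowers the pooled fund by 10, which costs Player 8 their own share of that drop: 0.34 × 10 = 3.40.
Net gain = 10 − 3.40 = 6.60. The private return per contributed unit (0.34) is below 1, so free-riding is indeed the best response regardless of what the others do.

6.60 dollars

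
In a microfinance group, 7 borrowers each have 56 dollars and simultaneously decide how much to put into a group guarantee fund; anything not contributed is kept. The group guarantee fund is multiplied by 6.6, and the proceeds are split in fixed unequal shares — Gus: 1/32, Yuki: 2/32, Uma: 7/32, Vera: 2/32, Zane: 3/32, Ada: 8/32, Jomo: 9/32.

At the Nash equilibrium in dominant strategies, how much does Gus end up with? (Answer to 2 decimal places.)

90.65 dollars

A player with share s gets back 6.6·s per unit contributed, so full contribution is dominant for anyone with s > 1/6.6 = 0.1515 and zero contribution is dominant for anyone below.
Uma, Ada and Jomo clear that bar, contributing 56 each; the remaining 4 contribute 0. Total contributed: 168.
Gus keeps 56 and receives 6.6 × 168 × 1/32 = 34.65 from the group guarantee fund, for a payoff of 90.65.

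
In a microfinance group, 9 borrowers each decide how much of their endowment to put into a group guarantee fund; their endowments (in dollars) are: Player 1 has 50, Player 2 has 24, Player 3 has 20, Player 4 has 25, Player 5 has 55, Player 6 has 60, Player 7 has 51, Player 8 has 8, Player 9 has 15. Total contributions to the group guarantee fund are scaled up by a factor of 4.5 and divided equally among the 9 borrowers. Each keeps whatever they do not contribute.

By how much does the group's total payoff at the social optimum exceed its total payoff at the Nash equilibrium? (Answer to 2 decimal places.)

1078.00 dollars

The private return per contributed unit is 4.5/9 = 0.5000 < 1 for every player regardless of endowment, so the Nash equilibrium is zero contribution and the group total is Σ E_j = 50 + 24 + 20 + 25 + 55 + 60 + 51 + 8 + 15 = 308.
Each contributed unit returns 4.500 to the group, so the social optimum is full contribution by everyone: group total = 4.500 × 308 = 1386.00.
Efficiency loss = (4.500 − 1) × 308 = 1078.00.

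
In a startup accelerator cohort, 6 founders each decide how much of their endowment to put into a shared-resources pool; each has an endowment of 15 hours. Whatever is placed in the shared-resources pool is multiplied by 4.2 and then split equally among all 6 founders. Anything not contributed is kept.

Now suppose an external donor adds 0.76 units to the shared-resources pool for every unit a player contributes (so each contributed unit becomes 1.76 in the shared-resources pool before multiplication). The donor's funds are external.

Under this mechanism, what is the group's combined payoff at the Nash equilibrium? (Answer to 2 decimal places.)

The effective private return per unit is now 4.2 × 1.76 / 6 = 1.2320 > 1, so every player's dominant strategy flips to full contribution.
So the Nash equilibrium is full contribution by all 6; the group earns 4.2 × 1.76 × 90 = 665.28.

665.28 hours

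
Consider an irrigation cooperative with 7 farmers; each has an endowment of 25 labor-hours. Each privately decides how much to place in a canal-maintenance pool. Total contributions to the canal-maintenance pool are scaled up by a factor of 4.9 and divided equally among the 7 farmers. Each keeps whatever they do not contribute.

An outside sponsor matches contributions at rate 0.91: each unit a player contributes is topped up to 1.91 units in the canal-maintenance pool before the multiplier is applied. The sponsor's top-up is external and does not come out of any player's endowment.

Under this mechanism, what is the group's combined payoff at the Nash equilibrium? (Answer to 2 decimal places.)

1637.83 labor-hours

Under the mechanism each unit contributed yields 4.9 × 1.91 / 7 = 1.3370 back to its contributor per unit of net cost, which exceeds 1, making full contribution the dominant choice for everyone.
At the Nash equilibrium everyone contributes 25. Group total payoff = 4.9 × 1.91 × 175 = 1637.83.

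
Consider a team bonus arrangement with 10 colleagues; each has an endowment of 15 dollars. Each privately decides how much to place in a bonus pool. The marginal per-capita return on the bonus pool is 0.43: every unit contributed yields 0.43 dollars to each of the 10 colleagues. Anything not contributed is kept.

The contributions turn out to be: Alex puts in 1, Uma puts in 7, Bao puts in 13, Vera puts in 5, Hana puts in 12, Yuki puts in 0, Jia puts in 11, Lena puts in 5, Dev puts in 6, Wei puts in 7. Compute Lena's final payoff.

38.81 dollars

Total contributed: 1 + 7 + 13 + 5 + 12 + 0 + 11 + 5 + 6 + 7 = 67.
Each receives 0.43 × 67 = 28.81 from the bonus pool.
Lena keeps 15 − 5 = 10, so Lena's payoff is 10 + 28.81 = 38.81.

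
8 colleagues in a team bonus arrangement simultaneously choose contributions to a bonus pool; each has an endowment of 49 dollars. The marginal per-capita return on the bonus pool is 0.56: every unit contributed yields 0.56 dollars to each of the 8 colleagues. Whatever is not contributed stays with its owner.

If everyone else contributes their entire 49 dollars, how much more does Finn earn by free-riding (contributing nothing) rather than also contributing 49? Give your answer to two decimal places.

Switching from a contribution of 49 to 0 lets Finn keep an extra 49 dollars, but lowers the bonus pool by 49, which costs Finn their own share of that drop: 0.56 × 49 = 27.44.
Net gain = 49 − 27.44 = 21.56. The private return per contributed unit (0.56) is below 1, so free-riding is indeed the best response regardless of what the others do.

21.56 dollars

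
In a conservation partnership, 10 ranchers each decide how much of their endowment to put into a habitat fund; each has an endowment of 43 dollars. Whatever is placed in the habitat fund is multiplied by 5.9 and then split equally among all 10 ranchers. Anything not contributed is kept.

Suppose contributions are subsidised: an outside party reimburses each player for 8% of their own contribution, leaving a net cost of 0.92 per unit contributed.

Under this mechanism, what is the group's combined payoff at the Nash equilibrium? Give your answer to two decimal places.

430.00 dollars

The effective private return is (5.9/10) / 0.92 = 0.6413, which is still under 1, so the mechanism doesn't change anyone's dominant strategy: zero contribution.
Everyone keeps their endowment and the group total is 10 × 43 = 430.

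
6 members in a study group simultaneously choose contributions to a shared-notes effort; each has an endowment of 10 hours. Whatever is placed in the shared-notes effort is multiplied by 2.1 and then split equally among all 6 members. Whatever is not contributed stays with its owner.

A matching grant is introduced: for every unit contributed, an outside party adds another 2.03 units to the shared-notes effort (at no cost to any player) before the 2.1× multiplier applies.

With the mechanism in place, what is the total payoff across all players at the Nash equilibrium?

Under the mechanism each unit contributed yields 2.1 × 3.03 / 6 = 1.0605 back to its contributor per unit of net cost, which exceeds 1, making full contribution the dominant choice for everyone.
At the Nash equilibrium everyone contributes 10. Group total payoff = 2.1 × 3.03 × 60 = 381.78.

381.78 hours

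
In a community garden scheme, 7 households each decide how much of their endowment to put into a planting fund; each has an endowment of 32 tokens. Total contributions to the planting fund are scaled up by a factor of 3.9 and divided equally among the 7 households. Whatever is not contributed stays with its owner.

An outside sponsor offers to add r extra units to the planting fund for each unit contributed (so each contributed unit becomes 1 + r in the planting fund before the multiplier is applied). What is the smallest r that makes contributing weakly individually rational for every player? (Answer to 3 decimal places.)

0.795

With matching at rate r, one contributed unit becomes (1 + r) in the planting fund and returns 3.9 × (1 + r) / 7 to the contributor.
Setting this equal to 1: 1 + r = 7/3.9 = 1.7949.
So the minimum matching rate is r = 1.7949 − 1 = 0.795.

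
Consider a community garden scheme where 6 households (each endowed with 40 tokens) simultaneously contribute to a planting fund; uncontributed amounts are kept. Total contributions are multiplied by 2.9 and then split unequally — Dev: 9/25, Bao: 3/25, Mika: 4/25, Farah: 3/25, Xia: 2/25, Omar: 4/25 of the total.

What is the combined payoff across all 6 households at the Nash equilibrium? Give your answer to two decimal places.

316.00 tokens

Player j's private return per contributed unit is 2.9 × (j's share). Contributing is weakly dominant for j when that share is at least 1/2.9 = 0.3448, and contributing 0 is dominant otherwise.
Only Dev (9/25) clears that bar, contributing 40; the remaining 5 contribute 0. Total contributed: 40.
The planting fund pays out 2.9 × 40 = 116.00 in total (split across the unequal shares, but the aggregate is all that matters for the group sum).
The 5 free-riders keep 40 each, adding 200. Group total = 200 + 116.00 = 316.00.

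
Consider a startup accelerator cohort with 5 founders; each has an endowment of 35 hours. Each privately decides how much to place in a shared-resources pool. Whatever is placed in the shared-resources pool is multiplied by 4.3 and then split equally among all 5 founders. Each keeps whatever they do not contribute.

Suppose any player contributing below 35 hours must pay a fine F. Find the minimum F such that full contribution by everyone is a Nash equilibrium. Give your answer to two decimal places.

4.90 hours

Given the others contribute fully, the best deviation is to contribute 0 (any partial contribution still incurs the fine and gives up units whose private return 0.8600 is below 1).
Deviating from 35 to 0 saves 35 hours but forfeits the deviator's share of the drop in the shared-resources pool: 4.3/5 × 35 = 30.10.
So the deviation gain is 35 − 30.10 = 4.90, and the fine must be at least 4.90 hours to wipe it out.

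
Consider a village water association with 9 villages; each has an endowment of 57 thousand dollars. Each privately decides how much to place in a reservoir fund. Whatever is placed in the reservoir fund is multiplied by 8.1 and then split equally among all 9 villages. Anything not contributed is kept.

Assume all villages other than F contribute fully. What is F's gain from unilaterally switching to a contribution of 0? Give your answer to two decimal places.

Switching from a contribution of 57 to 0 lets F keep an extra 57 thousand dollars, but lowers the reservoir fund by 57, which costs F their own share of that drop: 8.1/9 × 57 = 51.30.
Net gain = 57 − 51.30 = 5.70. The private return per contributed unit (0.9000) is below 1, so free-riding is indeed the best response regardless of what the others do.

5.70 thousand dollars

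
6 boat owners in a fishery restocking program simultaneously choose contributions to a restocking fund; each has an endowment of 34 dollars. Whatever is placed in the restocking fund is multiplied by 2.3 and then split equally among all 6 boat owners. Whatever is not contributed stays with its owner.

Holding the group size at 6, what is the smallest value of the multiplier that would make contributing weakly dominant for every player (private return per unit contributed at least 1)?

6

A contributed unit returns (multiplier)/6 to its contributor.
This reaches 1 exactly when the multiplier is 6.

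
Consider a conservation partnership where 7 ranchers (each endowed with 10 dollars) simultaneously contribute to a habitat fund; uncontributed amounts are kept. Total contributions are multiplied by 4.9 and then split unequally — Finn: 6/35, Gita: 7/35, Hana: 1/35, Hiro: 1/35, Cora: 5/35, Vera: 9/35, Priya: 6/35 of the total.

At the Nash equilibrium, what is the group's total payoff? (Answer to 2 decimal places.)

Each unit j contributes comes back to j as 4.9 × (j's share), so j prefers to contribute only if that share exceeds 1/4.9 = 0.2041; otherwise keeping the unit dominates.
Vera alone (share 9/35) is above the threshold, contributing 10; the remaining 6 contribute 0. Total contributed: 10.
The habitat fund pays out 4.9 × 10 = 49.00 in total (split across the unequal shares, but the aggregate is all that matters for the group sum).
The 6 free-riders keep 10 each, adding 60. Group total = 60 + 49.00 = 109.00.

109.00 dollars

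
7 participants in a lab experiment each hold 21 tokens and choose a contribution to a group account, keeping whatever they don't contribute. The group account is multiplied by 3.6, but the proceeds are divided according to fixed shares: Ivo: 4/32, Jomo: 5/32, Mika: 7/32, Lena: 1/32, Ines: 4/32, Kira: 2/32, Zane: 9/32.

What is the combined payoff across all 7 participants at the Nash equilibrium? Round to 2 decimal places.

201.60 tokens

A player with share s gets back 3.6·s per unit contributed, so full contribution is dominant for anyone with s > 1/3.6 = 0.2778 and zero contribution is dominant for anyone below.
Only Zane (9/32) clears that bar, contributing 21; the remaining 6 contribute 0. Total contributed: 21.
The group account pays out 3.6 × 21 = 75.60 in total (split across the unequal shares, but the aggregate is all that matters for the group sum).
The 6 free-riders keep 21 each, adding 126. Group total = 126 + 75.60 = 201.60.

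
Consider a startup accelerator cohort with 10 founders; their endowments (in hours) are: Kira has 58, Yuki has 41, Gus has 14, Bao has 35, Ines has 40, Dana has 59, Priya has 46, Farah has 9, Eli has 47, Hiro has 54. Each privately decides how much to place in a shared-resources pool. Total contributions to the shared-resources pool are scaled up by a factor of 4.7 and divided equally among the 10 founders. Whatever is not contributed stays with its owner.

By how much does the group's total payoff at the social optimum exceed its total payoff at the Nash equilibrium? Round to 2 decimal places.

The private return per contributed unit is 4.7/10 = 0.4700 < 1 for every player regardless of endowment, so the Nash equilibrium is zero contribution and the group total is Σ E_j = 58 + 41 + 14 + 35 + 40 + 59 + 46 + 9 + 47 + 54 = 403.
Each contributed unit returns 4.700 to the group, so the social optimum is full contribution by everyone: group total = 4.700 × 403 = 1894.10.
Efficiency loss = (4.700 − 1) × 403 = 1491.10.

1491.10 hours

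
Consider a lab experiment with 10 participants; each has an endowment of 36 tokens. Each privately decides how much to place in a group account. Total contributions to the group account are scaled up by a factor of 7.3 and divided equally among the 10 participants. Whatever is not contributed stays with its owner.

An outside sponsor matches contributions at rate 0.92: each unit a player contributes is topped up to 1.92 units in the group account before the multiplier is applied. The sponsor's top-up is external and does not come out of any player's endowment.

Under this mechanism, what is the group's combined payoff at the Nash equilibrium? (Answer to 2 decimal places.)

5045.76 tokens

Under the mechanism each unit contributed yields 7.3 × 1.92 / 10 = 1.4016 back to its contributor per unit of net cost, which exceeds 1, making full contribution the dominant choice for everyone.
At the Nash equilibrium everyone contributes 36. Group total payoff = 7.3 × 1.92 × 360 = 5045.76.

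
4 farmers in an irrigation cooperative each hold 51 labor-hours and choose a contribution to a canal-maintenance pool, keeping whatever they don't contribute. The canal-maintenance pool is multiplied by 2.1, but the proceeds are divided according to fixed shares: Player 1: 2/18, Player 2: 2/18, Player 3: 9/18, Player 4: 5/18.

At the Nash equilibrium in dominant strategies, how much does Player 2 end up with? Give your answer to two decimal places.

A player with share s gets back 2.1·s per unit contributed, so full contribution is dominant for anyone with s > 1/2.1 = 0.4762 and zero contribution is dominant for anyone below.
The only share above 0.4762 is Player 3's 9/18, contributing 51; the remaining 3 contribute 0. Total contributed: 51.
Player 2 keeps 51 and receives 2.1 × 51 × 2/18 = 11.90 from the canal-maintenance pool, for a payoff of 62.90.

62.90 labor-hours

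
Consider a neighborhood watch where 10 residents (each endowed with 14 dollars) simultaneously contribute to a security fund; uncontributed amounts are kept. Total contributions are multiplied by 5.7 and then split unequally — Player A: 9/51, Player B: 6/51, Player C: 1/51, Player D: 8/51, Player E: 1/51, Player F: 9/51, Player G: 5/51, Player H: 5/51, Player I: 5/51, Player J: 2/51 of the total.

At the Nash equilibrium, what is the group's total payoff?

271.60 dollars

For player j, contributing a unit is worthwhile iff 5.7 × (j's share) ≥ 1, i.e. iff j's share is at least 0.1754.
The shares above 0.1754 belong to Player A and Player F, contributing 14 each; the remaining 8 contribute 0. Total contributed: 28.
The security fund pays out 5.7 × 28 = 159.60 in total (split across the unequal shares, but the aggregate is all that matters for the group sum).
The 8 free-riders keep 14 each, adding 112. Group total = 112 + 159.60 = 271.60.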